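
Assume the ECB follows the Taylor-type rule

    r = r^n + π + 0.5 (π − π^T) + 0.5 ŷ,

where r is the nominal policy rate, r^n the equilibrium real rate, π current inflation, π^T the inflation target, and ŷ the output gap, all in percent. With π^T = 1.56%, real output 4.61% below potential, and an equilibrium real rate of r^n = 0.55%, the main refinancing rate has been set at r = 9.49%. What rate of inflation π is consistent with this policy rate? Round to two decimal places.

8.02%

Output 4.61% below potential → ŷ = -4.61.
Collecting π: r = r^n + (1 + 0.5) π − 0.5 π^T + 0.5 ŷ
1.5 π = 9.49 − 0.55 + 0.5 × 1.56 − 0.5 × (-4.61) = 12.025
π = 12.025 / 1.5 = 8.02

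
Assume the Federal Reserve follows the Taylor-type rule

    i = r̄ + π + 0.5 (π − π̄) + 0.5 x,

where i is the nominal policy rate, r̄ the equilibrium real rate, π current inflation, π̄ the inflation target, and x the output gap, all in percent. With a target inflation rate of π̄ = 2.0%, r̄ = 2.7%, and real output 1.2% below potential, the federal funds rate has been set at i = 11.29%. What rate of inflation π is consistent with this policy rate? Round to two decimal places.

6.79%

Output 1.2% below potential → x = -1.2.
Collecting π: i = r̄ + (1 + 0.5) π − 0.5 π̄ + 0.5 x
1.5 π = 11.29 − 2.7 + 0.5 × 2.0 − 0.5 × (-1.2) = 10.19
π = 10.19 / 1.5 = 6.79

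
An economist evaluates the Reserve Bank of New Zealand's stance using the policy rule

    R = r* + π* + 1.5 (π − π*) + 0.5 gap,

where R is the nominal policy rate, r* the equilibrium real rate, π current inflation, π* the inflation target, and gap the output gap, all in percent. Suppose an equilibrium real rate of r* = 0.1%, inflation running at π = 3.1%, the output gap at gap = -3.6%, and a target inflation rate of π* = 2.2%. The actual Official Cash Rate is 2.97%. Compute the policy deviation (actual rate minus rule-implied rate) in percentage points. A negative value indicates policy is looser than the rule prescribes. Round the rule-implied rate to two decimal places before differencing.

R = 0.1 + 2.2 + 1.5 × (3.1 − 2.2) + 0.5 × (-3.6)
   = 0.1 + 2.2 + 1.35 − 1.8 = 1.85
Deviation = 2.97 − 1.85 = 1.12 pp.

1.12 pp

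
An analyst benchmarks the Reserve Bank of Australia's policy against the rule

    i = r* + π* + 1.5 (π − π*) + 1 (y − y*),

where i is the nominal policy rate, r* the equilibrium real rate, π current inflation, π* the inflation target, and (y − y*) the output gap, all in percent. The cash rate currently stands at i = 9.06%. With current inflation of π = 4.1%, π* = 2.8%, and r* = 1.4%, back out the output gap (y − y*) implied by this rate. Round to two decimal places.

1 (y − y*) = 9.06 − 1.4 − 2.8 − 1.5 × (4.1 − 2.8) = 2.91
(y − y*) = 2.91 / 1 = 2.91

2.91%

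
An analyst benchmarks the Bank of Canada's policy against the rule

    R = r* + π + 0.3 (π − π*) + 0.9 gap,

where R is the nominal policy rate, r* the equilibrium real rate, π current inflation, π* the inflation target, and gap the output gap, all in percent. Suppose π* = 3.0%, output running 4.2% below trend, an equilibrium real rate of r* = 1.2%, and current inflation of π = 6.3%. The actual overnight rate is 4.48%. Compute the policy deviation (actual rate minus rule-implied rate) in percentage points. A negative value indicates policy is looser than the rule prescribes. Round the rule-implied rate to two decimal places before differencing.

Output 4.2% below potential → gap = -4.2.
R = 1.2 + 6.3 + 0.3 × (6.3 − 3.0) + 0.9 × (-4.2)
   = 1.2 + 6.3 + 0.99 − 3.78 = 4.71
Deviation = 4.48 − 4.71 = -0.23 pp.

-0.23 pp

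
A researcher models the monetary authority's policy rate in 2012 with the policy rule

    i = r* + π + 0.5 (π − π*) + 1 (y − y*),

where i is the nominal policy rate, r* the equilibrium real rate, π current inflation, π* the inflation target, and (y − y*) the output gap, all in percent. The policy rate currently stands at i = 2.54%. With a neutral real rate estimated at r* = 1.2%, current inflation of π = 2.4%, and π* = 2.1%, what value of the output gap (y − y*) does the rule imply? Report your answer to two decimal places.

1 (y − y*) = 2.54 − 1.2 − 2.4 − 0.5 × (2.4 − 2.1) = -1.21
(y − y*) = -1.21 / 1 = -1.21

-1.21%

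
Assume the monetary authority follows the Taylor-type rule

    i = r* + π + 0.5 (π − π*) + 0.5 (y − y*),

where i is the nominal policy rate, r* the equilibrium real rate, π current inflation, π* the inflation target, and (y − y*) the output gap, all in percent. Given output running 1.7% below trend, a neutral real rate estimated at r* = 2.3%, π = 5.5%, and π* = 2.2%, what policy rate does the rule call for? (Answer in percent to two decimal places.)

Output 1.7% below potential → (y − y*) = -1.7.
i = 2.3 + 5.5 + 0.5 × (5.5 − 2.2) + 0.5 × (-1.7)
   = 2.3 + 5.5 + 1.65 − 0.85 = 8.60

8.60%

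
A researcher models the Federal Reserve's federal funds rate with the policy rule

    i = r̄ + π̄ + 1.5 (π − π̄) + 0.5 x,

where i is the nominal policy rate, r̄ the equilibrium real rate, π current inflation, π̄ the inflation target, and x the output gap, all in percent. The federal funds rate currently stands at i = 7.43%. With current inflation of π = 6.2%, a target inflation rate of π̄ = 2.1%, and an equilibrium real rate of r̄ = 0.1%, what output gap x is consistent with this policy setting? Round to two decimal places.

-1.84%

0.5 x = 7.43 − 0.1 − 2.1 − 1.5 × (6.2 − 2.1) = -0.92
x = -0.92 / 0.5 = -1.84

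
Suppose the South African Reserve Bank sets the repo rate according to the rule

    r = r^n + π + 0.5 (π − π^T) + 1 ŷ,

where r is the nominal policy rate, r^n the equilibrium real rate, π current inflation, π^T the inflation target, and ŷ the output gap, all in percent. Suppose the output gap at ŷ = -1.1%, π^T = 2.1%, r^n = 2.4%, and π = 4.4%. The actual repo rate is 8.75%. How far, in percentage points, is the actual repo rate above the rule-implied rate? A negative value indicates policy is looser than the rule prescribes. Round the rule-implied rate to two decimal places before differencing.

r = 2.4 + 4.4 + 0.5 × (4.4 − 2.1) + 1 × (-1.1)
   = 2.4 + 4.4 + 1.15 − 1.1 = 6.85
Deviation = 8.75 − 6.85 = 1.90 pp.

1.90 pp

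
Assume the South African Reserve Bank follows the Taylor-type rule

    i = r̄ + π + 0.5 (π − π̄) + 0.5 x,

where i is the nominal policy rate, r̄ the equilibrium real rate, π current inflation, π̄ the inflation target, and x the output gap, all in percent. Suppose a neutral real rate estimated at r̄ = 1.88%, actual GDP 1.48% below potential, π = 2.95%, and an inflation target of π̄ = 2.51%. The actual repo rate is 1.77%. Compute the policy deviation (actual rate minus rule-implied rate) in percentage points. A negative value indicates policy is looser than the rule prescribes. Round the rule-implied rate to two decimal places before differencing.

Output 1.48% below potential → x = -1.48.
i = 1.88 + 2.95 + 0.5 × (2.95 − 2.51) + 0.5 × (-1.48)
   = 1.88 + 2.95 + 0.22 − 0.74 = 4.31
Deviation = 1.77 − 4.31 = -2.54 pp.

-2.54 pp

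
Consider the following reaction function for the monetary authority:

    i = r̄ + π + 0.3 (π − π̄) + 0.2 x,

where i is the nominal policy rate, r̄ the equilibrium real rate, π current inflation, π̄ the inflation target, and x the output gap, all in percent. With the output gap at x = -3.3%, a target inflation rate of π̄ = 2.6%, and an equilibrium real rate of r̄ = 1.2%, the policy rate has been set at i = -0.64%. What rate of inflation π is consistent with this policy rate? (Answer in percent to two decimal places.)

-0.31%

Collecting π: i = r̄ + (1 + 0.3) π − 0.3 π̄ + 0.2 x
1.3 π = -0.64 − 1.2 + 0.3 × 2.6 − 0.2 × (-3.3) = -0.4
π = -0.4 / 1.3 = -0.31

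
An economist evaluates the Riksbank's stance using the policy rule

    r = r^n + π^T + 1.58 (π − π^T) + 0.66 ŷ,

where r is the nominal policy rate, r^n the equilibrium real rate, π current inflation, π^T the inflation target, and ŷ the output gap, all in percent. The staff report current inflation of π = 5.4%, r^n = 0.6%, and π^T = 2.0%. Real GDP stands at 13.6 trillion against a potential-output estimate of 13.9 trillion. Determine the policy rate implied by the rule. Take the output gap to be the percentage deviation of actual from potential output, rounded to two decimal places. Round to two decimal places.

Output gap = 100 × (13.6 − 13.9) / 13.9 = -2.16%.
r = 0.60 + 2.00 + 1.58 × (5.40 − 2.00) + 0.66 × (-2.16)
   = 0.60 + 2 + 5.372 − 1.4256 = 6.55

6.55%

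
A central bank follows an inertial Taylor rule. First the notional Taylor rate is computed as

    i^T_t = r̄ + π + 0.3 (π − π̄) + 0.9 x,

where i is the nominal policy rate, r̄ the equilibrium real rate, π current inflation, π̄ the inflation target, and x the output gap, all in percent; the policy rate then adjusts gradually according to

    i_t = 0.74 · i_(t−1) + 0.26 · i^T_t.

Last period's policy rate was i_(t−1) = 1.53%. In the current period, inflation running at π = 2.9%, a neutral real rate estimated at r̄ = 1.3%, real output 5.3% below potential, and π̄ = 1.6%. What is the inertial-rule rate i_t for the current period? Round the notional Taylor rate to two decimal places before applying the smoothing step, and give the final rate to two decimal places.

1.09%

Output 5.3% below potential → x = -5.3.
i^T_t = 1.3 + 2.9 + 0.3 × (2.9 − 1.6) + 0.9 × (-5.3)
   = 1.3 + 2.9 + 0.39 − 4.77 = -0.18
i_t = 0.74 × 1.53 + 0.26 × (-0.18) = 1.1322 − 0.0468 = 1.09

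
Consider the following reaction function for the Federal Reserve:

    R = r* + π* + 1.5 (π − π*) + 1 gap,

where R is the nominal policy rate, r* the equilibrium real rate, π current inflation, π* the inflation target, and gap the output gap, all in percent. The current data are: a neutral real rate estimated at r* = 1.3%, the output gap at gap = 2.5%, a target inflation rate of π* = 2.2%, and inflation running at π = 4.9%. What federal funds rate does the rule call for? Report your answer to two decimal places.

R = 1.3 + 2.2 + 1.5 × (4.9 − 2.2) + 1 × 2.5
   = 1.3 + 2.2 + 4.05 + 2.5 = 10.05

10.05%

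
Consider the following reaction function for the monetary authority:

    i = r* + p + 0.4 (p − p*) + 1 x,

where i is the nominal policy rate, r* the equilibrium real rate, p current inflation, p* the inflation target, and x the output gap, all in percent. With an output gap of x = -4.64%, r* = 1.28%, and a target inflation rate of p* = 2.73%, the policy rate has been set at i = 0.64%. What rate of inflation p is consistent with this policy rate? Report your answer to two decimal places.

3.64%

Collecting p: i = r* + (1 + 0.4) p − 0.4 p* + 1 x
1.4 p = 0.64 − 1.28 + 0.4 × 2.73 − 1 × (-4.64) = 5.092
p = 5.092 / 1.4 = 3.64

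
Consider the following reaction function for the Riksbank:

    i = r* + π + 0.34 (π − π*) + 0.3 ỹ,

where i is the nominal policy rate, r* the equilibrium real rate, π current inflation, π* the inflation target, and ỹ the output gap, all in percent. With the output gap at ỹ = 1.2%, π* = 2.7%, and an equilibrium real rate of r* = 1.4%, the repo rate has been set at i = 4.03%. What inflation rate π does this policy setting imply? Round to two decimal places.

2.38%

Collecting π: i = r* + (1 + 0.34) π − 0.34 π* + 0.3 ỹ
1.34 π = 4.03 − 1.4 + 0.34 × 2.7 − 0.3 × 1.2 = 3.188
π = 3.188 / 1.34 = 2.38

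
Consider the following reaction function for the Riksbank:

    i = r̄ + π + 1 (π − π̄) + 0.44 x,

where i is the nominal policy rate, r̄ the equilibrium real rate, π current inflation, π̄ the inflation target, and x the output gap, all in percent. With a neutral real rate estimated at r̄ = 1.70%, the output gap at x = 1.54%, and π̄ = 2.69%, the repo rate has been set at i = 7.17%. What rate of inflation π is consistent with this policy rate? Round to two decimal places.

Collecting π: i = r̄ + (1 + 1) π − 1 π̄ + 0.44 x
2 π = 7.17 − 1.70 + 1 × 2.69 − 0.44 × 1.54 = 7.4824
π = 7.4824 / 2 = 3.74

3.74%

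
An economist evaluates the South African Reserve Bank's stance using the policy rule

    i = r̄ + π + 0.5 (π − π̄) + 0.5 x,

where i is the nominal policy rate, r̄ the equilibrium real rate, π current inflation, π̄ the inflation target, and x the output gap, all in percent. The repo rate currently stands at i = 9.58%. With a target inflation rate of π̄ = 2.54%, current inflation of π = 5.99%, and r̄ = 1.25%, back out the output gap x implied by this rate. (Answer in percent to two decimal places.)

0.5 x = 9.58 − 1.25 − 5.99 − 0.5 × (5.99 − 2.54) = 0.615
x = 0.615 / 0.5 = 1.23

1.23%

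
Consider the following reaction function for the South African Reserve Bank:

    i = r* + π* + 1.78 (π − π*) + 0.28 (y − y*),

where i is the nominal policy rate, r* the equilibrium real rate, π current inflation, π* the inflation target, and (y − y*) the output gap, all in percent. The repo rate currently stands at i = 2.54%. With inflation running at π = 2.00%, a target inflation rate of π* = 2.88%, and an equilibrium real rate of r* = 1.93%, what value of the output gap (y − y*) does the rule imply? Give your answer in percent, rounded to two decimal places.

0.28 (y − y*) = 2.54 − 1.93 − 2.88 − 1.78 × (2.00 − 2.88) = -0.7036
(y − y*) = -0.7036 / 0.28 = -2.51

-2.51%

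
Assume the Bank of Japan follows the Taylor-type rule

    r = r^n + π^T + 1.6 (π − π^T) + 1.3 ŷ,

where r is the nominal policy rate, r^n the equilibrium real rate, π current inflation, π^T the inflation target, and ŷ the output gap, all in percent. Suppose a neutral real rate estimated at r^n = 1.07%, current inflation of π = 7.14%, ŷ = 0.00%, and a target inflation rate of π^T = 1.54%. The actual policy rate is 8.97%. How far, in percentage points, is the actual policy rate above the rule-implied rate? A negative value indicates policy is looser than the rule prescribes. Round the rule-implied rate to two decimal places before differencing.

r = 1.07 + 1.54 + 1.6 × (7.14 − 1.54) + 1.3 × 0.00
   = 1.07 + 1.54 + 8.96 + 0 = 11.57
Deviation = 8.97 − 11.57 = -2.60 pp.

-2.60 pp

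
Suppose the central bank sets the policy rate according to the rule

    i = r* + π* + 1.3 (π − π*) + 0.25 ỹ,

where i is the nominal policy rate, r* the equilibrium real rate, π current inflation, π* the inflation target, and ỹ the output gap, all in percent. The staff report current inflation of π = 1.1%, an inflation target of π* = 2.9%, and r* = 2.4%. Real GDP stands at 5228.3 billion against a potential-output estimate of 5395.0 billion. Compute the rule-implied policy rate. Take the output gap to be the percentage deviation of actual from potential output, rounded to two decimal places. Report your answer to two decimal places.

2.19%

Output gap = 100 × (5228.3 − 5395.0) / 5395.0 = -3.09%.
i = 2.40 + 2.90 + 1.3 × (1.10 − 2.90) + 0.25 × (-3.09)
   = 2.40 + 2.9 − 2.34 − 0.7725 = 2.19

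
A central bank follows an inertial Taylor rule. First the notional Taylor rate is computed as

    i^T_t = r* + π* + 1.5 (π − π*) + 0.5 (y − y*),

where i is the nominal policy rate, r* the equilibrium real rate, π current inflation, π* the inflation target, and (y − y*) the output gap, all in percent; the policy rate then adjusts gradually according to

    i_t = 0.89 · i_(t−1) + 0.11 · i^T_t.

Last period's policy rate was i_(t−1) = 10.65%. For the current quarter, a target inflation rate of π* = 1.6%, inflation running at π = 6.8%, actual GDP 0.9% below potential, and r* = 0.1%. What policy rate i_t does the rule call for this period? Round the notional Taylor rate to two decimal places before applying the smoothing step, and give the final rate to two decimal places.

10.47%

Output 0.9% below potential → (y − y*) = -0.9.
i^T_t = 0.1 + 1.6 + 1.5 × (6.8 − 1.6) + 0.5 × (-0.9)
   = 0.1 + 1.6 + 7.8 − 0.45 = 9.05
i_t = 0.89 × 10.65 + 0.11 × 9.05 = 9.4785 + 0.9955 = 10.47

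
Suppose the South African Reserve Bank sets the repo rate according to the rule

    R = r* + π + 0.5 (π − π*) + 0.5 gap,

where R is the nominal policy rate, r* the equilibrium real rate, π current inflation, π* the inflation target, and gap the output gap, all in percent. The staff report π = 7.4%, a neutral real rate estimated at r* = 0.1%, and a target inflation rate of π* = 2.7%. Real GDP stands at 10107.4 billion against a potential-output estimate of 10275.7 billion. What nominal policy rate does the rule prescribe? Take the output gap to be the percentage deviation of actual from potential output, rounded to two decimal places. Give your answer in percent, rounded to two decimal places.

Output gap = 100 × (10107.4 − 10275.7) / 10275.7 = -1.64%.
R = 0.10 + 7.40 + 0.5 × (7.40 − 2.70) + 0.5 × (-1.64)
   = 0.10 + 7.4 + 2.35 − 0.82 = 9.03

9.03%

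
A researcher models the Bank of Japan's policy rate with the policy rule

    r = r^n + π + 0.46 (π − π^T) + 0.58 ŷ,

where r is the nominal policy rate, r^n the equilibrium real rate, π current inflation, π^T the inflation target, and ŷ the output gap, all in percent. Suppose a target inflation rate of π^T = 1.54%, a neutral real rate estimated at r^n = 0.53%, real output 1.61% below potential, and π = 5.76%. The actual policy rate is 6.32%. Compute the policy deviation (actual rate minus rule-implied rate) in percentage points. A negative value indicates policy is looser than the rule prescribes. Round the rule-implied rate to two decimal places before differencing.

Output 1.61% below potential → ŷ = -1.61.
r = 0.53 + 5.76 + 0.46 × (5.76 − 1.54) + 0.58 × (-1.61)
   = 0.53 + 5.76 + 1.9412 − 0.9338 = 7.30
Deviation = 6.32 − 7.30 = -0.98 pp.

-0.98 pp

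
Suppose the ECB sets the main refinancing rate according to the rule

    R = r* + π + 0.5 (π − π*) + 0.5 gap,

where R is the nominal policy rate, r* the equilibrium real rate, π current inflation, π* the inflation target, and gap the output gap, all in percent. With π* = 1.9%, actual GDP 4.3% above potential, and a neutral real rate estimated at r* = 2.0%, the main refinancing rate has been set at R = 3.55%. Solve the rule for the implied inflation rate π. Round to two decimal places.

0.23%

Output 4.3% above potential → gap = 4.3.
Collecting π: R = r* + (1 + 0.5) π − 0.5 π* + 0.5 gap
1.5 π = 3.55 − 2.0 + 0.5 × 1.9 − 0.5 × 4.3 = 0.35
π = 0.35 / 1.5 = 0.23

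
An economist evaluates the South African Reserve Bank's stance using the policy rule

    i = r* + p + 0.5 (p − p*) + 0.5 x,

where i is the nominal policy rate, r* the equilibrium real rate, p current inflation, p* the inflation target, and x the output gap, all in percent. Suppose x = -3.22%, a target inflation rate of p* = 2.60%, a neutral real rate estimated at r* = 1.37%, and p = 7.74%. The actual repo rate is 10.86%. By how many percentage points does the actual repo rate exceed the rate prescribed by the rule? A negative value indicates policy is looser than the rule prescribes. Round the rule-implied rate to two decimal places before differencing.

i = 1.37 + 7.74 + 0.5 × (7.74 − 2.60) + 0.5 × (-3.22)
   = 1.37 + 7.74 + 2.57 − 1.61 = 10.07
Deviation = 10.86 − 10.07 = 0.79 pp.

0.79 pp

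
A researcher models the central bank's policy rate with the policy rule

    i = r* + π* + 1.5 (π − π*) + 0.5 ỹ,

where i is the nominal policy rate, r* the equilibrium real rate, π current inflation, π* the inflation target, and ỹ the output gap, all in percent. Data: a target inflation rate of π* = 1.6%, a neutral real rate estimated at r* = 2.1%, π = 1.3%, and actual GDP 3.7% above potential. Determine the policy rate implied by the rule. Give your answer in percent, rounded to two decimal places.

5.10%

Output 3.7% above potential → ỹ = 3.7.
i = 2.1 + 1.6 + 1.5 × (1.3 − 1.6) + 0.5 × 3.7
   = 2.1 + 1.6 − 0.45 + 1.85 = 5.10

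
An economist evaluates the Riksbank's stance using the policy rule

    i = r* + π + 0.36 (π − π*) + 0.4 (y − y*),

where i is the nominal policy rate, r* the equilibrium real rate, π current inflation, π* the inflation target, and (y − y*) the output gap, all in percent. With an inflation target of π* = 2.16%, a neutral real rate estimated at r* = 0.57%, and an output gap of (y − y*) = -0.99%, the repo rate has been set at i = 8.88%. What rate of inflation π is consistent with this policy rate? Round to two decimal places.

Collecting π: i = r* + (1 + 0.36) π − 0.36 π* + 0.4 (y − y*)
1.36 π = 8.88 − 0.57 + 0.36 × 2.16 − 0.4 × (-0.99) = 9.4836
π = 9.4836 / 1.36 = 6.97

6.97%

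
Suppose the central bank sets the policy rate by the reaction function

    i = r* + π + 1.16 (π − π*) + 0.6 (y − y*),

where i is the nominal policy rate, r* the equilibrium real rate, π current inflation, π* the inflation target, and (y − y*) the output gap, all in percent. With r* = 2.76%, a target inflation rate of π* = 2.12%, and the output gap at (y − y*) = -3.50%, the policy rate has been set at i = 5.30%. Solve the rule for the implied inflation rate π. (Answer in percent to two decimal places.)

Collecting π: i = r* + (1 + 1.16) π − 1.16 π* + 0.6 (y − y*)
2.16 π = 5.30 − 2.76 + 1.16 × 2.12 − 0.6 × (-3.50) = 7.0992
π = 7.0992 / 2.16 = 3.29

3.29%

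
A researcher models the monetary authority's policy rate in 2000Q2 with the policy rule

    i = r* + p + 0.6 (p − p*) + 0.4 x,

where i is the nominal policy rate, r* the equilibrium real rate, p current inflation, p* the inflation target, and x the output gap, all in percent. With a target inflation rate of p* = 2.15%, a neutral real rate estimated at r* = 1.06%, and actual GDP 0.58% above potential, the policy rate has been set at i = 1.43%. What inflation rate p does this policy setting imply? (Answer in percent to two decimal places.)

Output 0.58% above potential → x = 0.58.
Collecting p: i = r* + (1 + 0.6) p − 0.6 p* + 0.4 x
1.6 p = 1.43 − 1.06 + 0.6 × 2.15 − 0.4 × 0.58 = 1.428
p = 1.428 / 1.6 = 0.89

0.89%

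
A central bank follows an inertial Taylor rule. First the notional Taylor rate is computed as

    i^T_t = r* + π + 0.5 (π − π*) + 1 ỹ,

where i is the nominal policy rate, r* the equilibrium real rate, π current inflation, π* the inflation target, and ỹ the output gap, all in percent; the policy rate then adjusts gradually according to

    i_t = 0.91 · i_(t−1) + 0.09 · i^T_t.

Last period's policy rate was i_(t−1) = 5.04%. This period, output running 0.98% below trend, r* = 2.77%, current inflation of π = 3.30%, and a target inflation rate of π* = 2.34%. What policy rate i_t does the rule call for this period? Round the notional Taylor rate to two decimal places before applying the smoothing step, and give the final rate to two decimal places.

5.09%

Output 0.98% below potential → ỹ = -0.98.
i^T_t = 2.77 + 3.30 + 0.5 × (3.30 − 2.34) + 1 × (-0.98)
   = 2.77 + 3.3 + 0.48 − 0.98 = 5.57
i_t = 0.91 × 5.04 + 0.09 × 5.57 = 4.5864 + 0.5013 = 5.09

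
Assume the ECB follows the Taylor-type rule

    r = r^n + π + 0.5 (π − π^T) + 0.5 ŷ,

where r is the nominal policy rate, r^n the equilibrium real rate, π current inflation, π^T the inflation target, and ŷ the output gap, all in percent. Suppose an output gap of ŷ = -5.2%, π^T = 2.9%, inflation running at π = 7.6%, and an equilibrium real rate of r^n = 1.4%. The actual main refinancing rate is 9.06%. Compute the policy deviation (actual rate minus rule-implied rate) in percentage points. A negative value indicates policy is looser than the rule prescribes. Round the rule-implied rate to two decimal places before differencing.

0.31 pp

r = 1.4 + 7.6 + 0.5 × (7.6 − 2.9) + 0.5 × (-5.2)
   = 1.4 + 7.6 + 2.35 − 2.6 = 8.75
Deviation = 9.06 − 8.75 = 0.31 pp.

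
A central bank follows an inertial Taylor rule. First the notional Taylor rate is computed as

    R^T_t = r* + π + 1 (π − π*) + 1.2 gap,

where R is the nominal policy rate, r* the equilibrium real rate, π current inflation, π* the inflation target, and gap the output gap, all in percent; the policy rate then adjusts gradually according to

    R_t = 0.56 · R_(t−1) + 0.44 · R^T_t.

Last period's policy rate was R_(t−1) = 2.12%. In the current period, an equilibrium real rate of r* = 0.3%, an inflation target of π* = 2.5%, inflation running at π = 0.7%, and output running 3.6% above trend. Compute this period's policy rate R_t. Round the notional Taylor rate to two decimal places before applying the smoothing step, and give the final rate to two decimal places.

2.74%

Output 3.6% above potential → gap = 3.6.
R^T_t = 0.3 + 0.7 + 1 × (0.7 − 2.5) + 1.2 × 3.6
   = 0.3 + 0.7 − 1.8 + 4.32 = 3.52
R_t = 0.56 × 2.12 + 0.44 × 3.52 = 1.1872 + 1.5488 = 2.74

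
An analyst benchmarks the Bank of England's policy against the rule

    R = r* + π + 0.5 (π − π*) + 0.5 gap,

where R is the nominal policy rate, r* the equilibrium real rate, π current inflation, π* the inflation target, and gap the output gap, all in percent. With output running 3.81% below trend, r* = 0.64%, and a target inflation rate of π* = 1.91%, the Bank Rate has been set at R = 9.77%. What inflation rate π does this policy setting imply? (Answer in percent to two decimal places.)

7.99%

Output 3.81% below potential → gap = -3.81.
Collecting π: R = r* + (1 + 0.5) π − 0.5 π* + 0.5 gap
1.5 π = 9.77 − 0.64 + 0.5 × 1.91 − 0.5 × (-3.81) = 11.99
π = 11.99 / 1.5 = 7.99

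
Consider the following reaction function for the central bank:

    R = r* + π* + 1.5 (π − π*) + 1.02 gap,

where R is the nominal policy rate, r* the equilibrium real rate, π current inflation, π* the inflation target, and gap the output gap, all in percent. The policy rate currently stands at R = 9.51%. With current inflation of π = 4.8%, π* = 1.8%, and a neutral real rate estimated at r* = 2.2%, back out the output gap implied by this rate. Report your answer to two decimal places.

0.99%

1.02 gap = 9.51 − 2.2 − 1.8 − 1.5 × (4.8 − 1.8) = 1.01
gap = 1.01 / 1.02 = 0.99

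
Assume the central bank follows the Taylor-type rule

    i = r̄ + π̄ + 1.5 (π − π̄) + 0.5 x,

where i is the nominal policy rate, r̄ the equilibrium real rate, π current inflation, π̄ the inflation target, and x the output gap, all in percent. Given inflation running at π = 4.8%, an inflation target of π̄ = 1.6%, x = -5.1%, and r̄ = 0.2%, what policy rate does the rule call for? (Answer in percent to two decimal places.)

i = 0.2 + 1.6 + 1.5 × (4.8 − 1.6) + 0.5 × (-5.1)
   = 0.2 + 1.6 + 4.8 − 2.55 = 4.05

4.05%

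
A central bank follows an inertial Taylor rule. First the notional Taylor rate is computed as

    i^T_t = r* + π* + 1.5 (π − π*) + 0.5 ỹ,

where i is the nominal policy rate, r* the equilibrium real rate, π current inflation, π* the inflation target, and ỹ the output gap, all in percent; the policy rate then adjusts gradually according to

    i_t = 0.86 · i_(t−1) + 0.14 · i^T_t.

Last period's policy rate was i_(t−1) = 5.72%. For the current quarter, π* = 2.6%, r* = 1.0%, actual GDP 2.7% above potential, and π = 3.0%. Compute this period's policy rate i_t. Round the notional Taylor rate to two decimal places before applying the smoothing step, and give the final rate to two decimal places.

5.70%

Output 2.7% above potential → ỹ = 2.7.
i^T_t = 1.0 + 2.6 + 1.5 × (3.0 − 2.6) + 0.5 × 2.7
   = 1.0 + 2.6 + 0.6 + 1.35 = 5.55
i_t = 0.86 × 5.72 + 0.14 × 5.55 = 4.9192 + 0.777 = 5.70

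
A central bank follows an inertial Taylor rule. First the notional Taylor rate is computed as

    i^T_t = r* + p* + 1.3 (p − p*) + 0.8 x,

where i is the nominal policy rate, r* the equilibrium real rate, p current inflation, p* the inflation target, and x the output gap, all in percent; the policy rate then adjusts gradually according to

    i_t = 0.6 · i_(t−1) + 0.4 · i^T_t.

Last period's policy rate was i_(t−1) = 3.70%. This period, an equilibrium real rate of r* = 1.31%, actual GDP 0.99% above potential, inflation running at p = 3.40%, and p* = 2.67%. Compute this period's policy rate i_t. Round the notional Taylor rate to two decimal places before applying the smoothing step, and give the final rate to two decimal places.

4.51%

Output 0.99% above potential → x = 0.99.
i^T_t = 1.31 + 2.67 + 1.3 × (3.40 − 2.67) + 0.8 × 0.99
   = 1.31 + 2.67 + 0.949 + 0.792 = 5.72
i_t = 0.6 × 3.70 + 0.4 × 5.72 = 2.22 + 2.288 = 4.51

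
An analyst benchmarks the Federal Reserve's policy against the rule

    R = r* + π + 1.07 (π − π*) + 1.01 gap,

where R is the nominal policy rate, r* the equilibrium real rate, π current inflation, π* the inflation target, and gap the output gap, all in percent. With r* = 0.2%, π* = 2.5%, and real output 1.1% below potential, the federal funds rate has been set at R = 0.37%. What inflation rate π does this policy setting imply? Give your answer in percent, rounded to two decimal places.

Output 1.1% below potential → gap = -1.1.
Collecting π: R = r* + (1 + 1.07) π − 1.07 π* + 1.01 gap
2.07 π = 0.37 − 0.2 + 1.07 × 2.5 − 1.01 × (-1.1) = 3.956
π = 3.956 / 2.07 = 1.91

1.91%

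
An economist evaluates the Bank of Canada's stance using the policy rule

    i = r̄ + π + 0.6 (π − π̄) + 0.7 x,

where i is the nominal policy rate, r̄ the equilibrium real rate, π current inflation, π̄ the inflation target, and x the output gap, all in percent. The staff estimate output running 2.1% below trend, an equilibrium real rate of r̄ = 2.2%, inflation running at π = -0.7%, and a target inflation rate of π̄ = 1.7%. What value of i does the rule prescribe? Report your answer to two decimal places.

-1.41%

Output 2.1% below potential → x = -2.1.
i = 2.2 + (-0.7) + 0.6 × (-0.7 − 1.7) + 0.7 × (-2.1)
   = 2.2 − 0.7 − 1.44 − 1.47 = -1.41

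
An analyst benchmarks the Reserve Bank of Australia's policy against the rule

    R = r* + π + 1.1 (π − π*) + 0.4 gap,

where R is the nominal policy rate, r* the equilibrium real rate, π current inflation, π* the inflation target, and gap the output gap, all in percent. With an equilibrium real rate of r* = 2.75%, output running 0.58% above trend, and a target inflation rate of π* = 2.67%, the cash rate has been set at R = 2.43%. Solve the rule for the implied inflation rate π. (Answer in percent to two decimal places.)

Output 0.58% above potential → gap = 0.58.
Collecting π: R = r* + (1 + 1.1) π − 1.1 π* + 0.4 gap
2.1 π = 2.43 − 2.75 + 1.1 × 2.67 − 0.4 × 0.58 = 2.385
π = 2.385 / 2.1 = 1.14

1.14%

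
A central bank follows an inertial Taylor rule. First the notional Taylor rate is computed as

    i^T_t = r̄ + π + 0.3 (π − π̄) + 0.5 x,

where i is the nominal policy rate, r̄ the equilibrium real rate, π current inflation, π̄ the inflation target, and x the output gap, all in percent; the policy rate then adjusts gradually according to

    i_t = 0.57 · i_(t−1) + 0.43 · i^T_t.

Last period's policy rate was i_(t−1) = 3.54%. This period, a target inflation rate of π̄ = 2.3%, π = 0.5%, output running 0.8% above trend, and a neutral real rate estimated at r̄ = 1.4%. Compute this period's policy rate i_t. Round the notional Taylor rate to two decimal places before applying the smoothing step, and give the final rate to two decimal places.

Output 0.8% above potential → x = 0.8.
i^T_t = 1.4 + 0.5 + 0.3 × (0.5 − 2.3) + 0.5 × 0.8
   = 1.4 + 0.5 − 0.54 + 0.4 = 1.76
i_t = 0.57 × 3.54 + 0.43 × 1.76 = 2.0178 + 0.7568 = 2.77

2.77%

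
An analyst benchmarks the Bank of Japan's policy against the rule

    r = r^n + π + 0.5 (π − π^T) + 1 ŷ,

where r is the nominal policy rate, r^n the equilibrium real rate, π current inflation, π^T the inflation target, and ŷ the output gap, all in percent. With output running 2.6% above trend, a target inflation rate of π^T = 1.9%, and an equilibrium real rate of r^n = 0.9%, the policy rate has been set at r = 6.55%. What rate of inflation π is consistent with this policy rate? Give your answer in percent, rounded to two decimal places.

2.67%

Output 2.6% above potential → ŷ = 2.6.
Collecting π: r = r^n + (1 + 0.5) π − 0.5 π^T + 1 ŷ
1.5 π = 6.55 − 0.9 + 0.5 × 1.9 − 1 × 2.6 = 4
π = 4 / 1.5 = 2.67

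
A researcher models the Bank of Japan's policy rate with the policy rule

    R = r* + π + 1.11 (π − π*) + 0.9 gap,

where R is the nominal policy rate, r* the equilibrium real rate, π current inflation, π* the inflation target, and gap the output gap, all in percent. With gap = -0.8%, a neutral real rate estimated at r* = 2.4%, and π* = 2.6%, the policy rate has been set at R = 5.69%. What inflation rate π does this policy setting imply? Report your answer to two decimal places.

Collecting π: R = r* + (1 + 1.11) π − 1.11 π* + 0.9 gap
2.11 π = 5.69 − 2.4 + 1.11 × 2.6 − 0.9 × (-0.8) = 6.896
π = 6.896 / 2.11 = 3.27

3.27%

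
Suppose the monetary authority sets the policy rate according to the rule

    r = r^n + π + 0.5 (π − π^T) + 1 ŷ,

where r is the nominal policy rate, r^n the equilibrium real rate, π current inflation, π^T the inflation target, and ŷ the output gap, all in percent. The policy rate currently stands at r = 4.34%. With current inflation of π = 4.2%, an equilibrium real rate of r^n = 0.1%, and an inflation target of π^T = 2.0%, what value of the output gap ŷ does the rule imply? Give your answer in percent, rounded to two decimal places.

-1.06%

1 ŷ = 4.34 − 0.1 − 4.2 − 0.5 × (4.2 − 2.0) = -1.06
ŷ = -1.06 / 1 = -1.06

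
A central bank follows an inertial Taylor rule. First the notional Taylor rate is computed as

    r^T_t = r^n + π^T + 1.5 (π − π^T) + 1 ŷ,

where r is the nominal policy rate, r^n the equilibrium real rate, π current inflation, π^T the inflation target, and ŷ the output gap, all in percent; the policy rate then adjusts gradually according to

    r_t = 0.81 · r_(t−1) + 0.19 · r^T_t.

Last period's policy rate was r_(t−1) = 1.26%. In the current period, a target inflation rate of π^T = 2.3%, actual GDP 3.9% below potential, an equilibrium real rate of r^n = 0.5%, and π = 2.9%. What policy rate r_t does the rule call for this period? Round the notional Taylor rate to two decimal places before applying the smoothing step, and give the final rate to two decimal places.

0.98%

Output 3.9% below potential → ŷ = -3.9.
r^T_t = 0.5 + 2.3 + 1.5 × (2.9 − 2.3) + 1 × (-3.9)
   = 0.5 + 2.3 + 0.9 − 3.9 = -0.20
r_t = 0.81 × 1.26 + 0.19 × (-0.20) = 1.0206 − 0.038 = 0.98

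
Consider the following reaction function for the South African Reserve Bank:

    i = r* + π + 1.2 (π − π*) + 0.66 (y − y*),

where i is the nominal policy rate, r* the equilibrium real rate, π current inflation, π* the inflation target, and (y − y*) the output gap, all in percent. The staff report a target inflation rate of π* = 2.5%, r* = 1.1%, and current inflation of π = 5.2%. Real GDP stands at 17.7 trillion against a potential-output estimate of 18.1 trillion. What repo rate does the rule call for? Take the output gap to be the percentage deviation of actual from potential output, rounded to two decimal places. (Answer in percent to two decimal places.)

Output gap = 100 × (17.7 − 18.1) / 18.1 = -2.21%.
i = 1.10 + 5.20 + 1.2 × (5.20 − 2.50) + 0.66 × (-2.21)
   = 1.10 + 5.2 + 3.24 − 1.4586 = 8.08

8.08%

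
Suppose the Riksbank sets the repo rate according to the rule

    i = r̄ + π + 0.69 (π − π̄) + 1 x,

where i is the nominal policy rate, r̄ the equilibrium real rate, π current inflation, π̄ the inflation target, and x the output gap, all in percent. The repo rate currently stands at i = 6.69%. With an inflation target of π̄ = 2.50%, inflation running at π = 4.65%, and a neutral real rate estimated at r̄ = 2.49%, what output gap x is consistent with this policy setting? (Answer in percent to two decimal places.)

-1.93%

1 x = 6.69 − 2.49 − 4.65 − 0.69 × (4.65 − 2.50) = -1.9335
x = -1.9335 / 1 = -1.93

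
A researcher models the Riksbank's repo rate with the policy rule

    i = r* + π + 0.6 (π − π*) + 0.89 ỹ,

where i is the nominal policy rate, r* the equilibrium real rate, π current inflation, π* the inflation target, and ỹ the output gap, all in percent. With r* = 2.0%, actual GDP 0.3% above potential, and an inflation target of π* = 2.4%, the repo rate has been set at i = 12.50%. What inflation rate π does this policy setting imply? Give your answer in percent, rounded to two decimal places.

Output 0.3% above potential → ỹ = 0.3.
Collecting π: i = r* + (1 + 0.6) π − 0.6 π* + 0.89 ỹ
1.6 π = 12.50 − 2.0 + 0.6 × 2.4 − 0.89 × 0.3 = 11.673
π = 11.673 / 1.6 = 7.30

7.30%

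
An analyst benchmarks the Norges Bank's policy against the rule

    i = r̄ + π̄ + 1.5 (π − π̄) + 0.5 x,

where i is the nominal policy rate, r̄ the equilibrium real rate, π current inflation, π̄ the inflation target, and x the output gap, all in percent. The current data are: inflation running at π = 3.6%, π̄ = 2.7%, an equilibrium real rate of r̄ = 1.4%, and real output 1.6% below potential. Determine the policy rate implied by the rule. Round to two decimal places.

Output 1.6% below potential → x = -1.6.
i = 1.4 + 2.7 + 1.5 × (3.6 − 2.7) + 0.5 × (-1.6)
   = 1.4 + 2.7 + 1.35 − 0.8 = 4.65

4.65%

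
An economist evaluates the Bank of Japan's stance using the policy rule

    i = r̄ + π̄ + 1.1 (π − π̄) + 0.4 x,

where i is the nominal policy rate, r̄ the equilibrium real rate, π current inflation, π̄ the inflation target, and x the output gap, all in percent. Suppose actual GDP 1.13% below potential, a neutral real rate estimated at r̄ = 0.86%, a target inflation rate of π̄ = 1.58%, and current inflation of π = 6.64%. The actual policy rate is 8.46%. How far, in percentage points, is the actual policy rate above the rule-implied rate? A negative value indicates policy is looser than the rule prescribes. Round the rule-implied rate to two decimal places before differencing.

0.91 pp

Output 1.13% below potential → x = -1.13.
i = 0.86 + 1.58 + 1.1 × (6.64 − 1.58) + 0.4 × (-1.13)
   = 0.86 + 1.58 + 5.566 − 0.452 = 7.55
Deviation = 8.46 − 7.55 = 0.91 pp.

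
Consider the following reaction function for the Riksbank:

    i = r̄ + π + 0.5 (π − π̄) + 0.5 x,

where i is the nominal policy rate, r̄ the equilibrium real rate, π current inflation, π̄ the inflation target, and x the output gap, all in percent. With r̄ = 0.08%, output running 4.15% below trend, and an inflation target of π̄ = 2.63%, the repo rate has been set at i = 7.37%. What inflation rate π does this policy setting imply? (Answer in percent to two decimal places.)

Output 4.15% below potential → x = -4.15.
Collecting π: i = r̄ + (1 + 0.5) π − 0.5 π̄ + 0.5 x
1.5 π = 7.37 − 0.08 + 0.5 × 2.63 − 0.5 × (-4.15) = 10.68
π = 10.68 / 1.5 = 7.12

7.12%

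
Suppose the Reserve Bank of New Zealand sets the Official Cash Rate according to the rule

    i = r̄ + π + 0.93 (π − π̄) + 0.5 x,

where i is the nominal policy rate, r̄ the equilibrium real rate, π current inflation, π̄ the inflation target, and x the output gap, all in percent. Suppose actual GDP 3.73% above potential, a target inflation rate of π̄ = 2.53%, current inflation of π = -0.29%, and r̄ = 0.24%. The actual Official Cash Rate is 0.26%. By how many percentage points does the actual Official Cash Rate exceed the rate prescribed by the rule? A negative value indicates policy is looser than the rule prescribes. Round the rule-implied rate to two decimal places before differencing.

Output 3.73% above potential → x = 3.73.
i = 0.24 + (-0.29) + 0.93 × (-0.29 − 2.53) + 0.5 × 3.73
   = 0.24 − 0.29 − 2.6226 + 1.865 = -0.81
Deviation = 0.26 − (-0.81) = 1.07 pp.

1.07 pp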